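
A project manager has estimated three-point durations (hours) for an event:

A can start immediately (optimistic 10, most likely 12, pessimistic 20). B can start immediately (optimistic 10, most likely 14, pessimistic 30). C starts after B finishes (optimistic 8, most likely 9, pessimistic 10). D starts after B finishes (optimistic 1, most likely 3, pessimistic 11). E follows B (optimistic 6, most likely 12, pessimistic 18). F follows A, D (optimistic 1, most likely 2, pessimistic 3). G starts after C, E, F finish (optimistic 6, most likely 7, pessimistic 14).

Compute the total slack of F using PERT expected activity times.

6 hours

te_A = (10 + 4·12 + 20)/6 = 78/6 = 13
te_B = (10 + 4·14 + 30)/6 = 96/6 = 16
te_C = (8 + 4·9 + 10)/6 = 54/6 = 9
te_D = (1 + 4·3 + 11)/6 = 24/6 = 4
te_E = (6 + 4·12 + 18)/6 = 72/6 = 12
te_F = (1 + 4·2 + 3)/6 = 12/6 = 2
te_G = (6 + 4·7 + 14)/6 = 48/6 = 8

Forward pass:
ES_A = 0; EF_A = 13
ES_B = 0; EF_B = 16
ES_C = 16; EF_C = 16+9 = 25
ES_D = 16; EF_D = 16+4 = 20
ES_E = 16; EF_E = 16+12 = 28
ES_F = max(EF_A=13, EF_D=20) = 20; EF_F = 20+2 = 22
ES_G = max(EF_C=25, EF_E=28, EF_F=22) = 28; EF_G = 28+8 = 36
Expected project duration μ = 36 hours. Critical path: B → E → G.

Backward pass:
LF_G = 36; LS_G = 36−8 = 28
LF_F = LS_G = 28; LS_F = 28−2 = 26
LF_E = LS_G = 28; LS_E = 28−12 = 16
LF_D = LS_F = 26; LS_D = 26−4 = 22
LF_C = LS_G = 28; LS_C = 28−9 = 19
LF_B = min(LS_C=19, LS_D=22, LS_E=16) = 16; LS_B = 16−16 = 0
LF_A = LS_F = 26; LS_A = 26−13 = 13
Slack_F = LS_F − ES_F = 26 − 20 = 6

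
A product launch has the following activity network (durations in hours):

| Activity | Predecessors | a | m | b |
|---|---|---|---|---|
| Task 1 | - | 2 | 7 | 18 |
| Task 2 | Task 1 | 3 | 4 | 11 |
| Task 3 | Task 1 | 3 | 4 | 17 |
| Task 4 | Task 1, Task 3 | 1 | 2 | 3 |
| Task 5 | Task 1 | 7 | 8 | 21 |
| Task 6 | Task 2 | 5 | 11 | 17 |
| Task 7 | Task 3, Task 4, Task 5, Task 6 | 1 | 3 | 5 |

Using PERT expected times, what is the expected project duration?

27 hours

te_Task 1 = (2 + 4·7 + 18)/6 = 48/6 = 8
te_Task 2 = (3 + 4·4 + 11)/6 = 30/6 = 5
te_Task 3 = (3 + 4·4 + 17)/6 = 36/6 = 6
te_Task 4 = (1 + 4·2 + 3)/6 = 12/6 = 2
te_Task 5 = (7 + 4·8 + 21)/6 = 60/6 = 10
te_Task 6 = (5 + 4·11 + 17)/6 = 66/6 = 11
te_Task 7 = (1 + 4·3 + 5)/6 = 18/6 = 3

Forward pass:
ES_Task 1 = 0; EF_Task 1 = 8
ES_Task 2 = 8; EF_Task 2 = 8+5 = 13
ES_Task 3 = 8; EF_Task 3 = 8+6 = 14
ES_Task 4 = max(EF_Task 1=8, EF_Task 3=14) = 14; EF_Task 4 = 14+2 = 16
ES_Task 5 = 8; EF_Task 5 = 8+10 = 18
ES_Task 6 = 13; EF_Task 6 = 13+11 = 24
ES_Task 7 = max(EF_Task 3=14, EF_Task 4=16, EF_Task 5=18, EF_Task 6=24) = 24; EF_Task 7 = 24+3 = 27
Expected project duration μ = 27 hours. Critical path: Task 1 → Task 2 → Task 6 → Task 7.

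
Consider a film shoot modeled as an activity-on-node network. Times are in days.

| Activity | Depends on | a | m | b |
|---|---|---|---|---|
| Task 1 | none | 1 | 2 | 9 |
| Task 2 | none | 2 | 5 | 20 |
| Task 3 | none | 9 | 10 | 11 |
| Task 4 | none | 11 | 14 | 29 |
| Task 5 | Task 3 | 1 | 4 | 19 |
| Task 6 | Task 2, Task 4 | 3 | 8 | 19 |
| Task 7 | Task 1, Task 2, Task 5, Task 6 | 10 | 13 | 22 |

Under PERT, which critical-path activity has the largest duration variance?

te_Task 1 = (1 + 4·2 + 9)/6 = 18/6 = 3; σ²_Task 1 = ((9−1)/6)² = 1.778
te_Task 2 = (2 + 4·5 + 20)/6 = 42/6 = 7; σ²_Task 2 = ((20−2)/6)² = 9.000
te_Task 3 = (9 + 4·10 + 11)/6 = 60/6 = 10; σ²_Task 3 = ((11−9)/6)² = 0.111
te_Task 4 = (11 + 4·14 + 29)/6 = 96/6 = 16; σ²_Task 4 = ((29−11)/6)² = 9.000
te_Task 5 = (1 + 4·4 + 19)/6 = 36/6 = 6; σ²_Task 5 = ((19−1)/6)² = 9.000
te_Task 6 = (3 + 4·8 + 19)/6 = 54/6 = 9; σ²_Task 6 = ((19−3)/6)² = 7.111
te_Task 7 = (10 + 4·13 + 22)/6 = 84/6 = 14; σ²_Task 7 = ((22−10)/6)² = 4.000

Forward pass:
ES_Task 1 = 0; EF_Task 1 = 3
ES_Task 2 = 0; EF_Task 2 = 7
ES_Task 3 = 0; EF_Task 3 = 10
ES_Task 4 = 0; EF_Task 4 = 16
ES_Task 5 = 10; EF_Task 5 = 10+6 = 16
ES_Task 6 = max(EF_Task 2=7, EF_Task 4=16) = 16; EF_Task 6 = 16+9 = 25
ES_Task 7 = max(EF_Task 1=3, EF_Task 2=7, EF_Task 5=16, EF_Task 6=25) = 25; EF_Task 7 = 25+14 = 39
Expected project duration μ = 39 days. Critical path: Task 4 → Task 6 → Task 7.

Variances on critical path: σ²_Task 4=9.000, σ²_Task 6=7.111, σ²_Task 7=4.000.
Largest is σ²_Task 4 = 9.000.

Task 4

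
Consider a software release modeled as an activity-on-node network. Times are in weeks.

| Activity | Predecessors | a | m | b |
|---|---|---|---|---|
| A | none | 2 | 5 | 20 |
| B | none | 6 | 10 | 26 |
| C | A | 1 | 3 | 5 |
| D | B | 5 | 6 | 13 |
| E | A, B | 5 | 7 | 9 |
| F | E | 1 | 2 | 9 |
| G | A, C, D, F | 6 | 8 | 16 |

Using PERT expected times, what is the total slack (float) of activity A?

5 weeks

te_A = (2 + 4·5 + 20)/6 = 42/6 = 7
te_B = (6 + 4·10 + 26)/6 = 72/6 = 12
te_C = (1 + 4·3 + 5)/6 = 18/6 = 3
te_D = (5 + 4·6 + 13)/6 = 42/6 = 7
te_E = (5 + 4·7 + 9)/6 = 42/6 = 7
te_F = (1 + 4·2 + 9)/6 = 18/6 = 3
te_G = (6 + 4·8 + 16)/6 = 54/6 = 9

Forward pass:
ES_A = 0; EF_A = 7
ES_B = 0; EF_B = 12
ES_C = 7; EF_C = 7+3 = 10
ES_D = 12; EF_D = 12+7 = 19
ES_E = max(EF_A=7, EF_B=12) = 12; EF_E = 12+7 = 19
ES_F = 19; EF_F = 19+3 = 22
ES_G = max(EF_A=7, EF_C=10, EF_D=19, EF_F=22) = 22; EF_G = 22+9 = 31
Expected project duration μ = 31 weeks. Critical path: B → E → F → G.

Backward pass:
LF_G = 31; LS_G = 31−9 = 22
LF_F = LS_G = 22; LS_F = 22−3 = 19
LF_E = LS_F = 19; LS_E = 19−7 = 12
LF_D = LS_G = 22; LS_D = 22−7 = 15
LF_C = LS_G = 22; LS_C = 22−3 = 19
LF_B = min(LS_D=15, LS_E=12) = 12; LS_B = 12−12 = 0
LF_A = min(LS_C=19, LS_E=12, LS_G=22) = 12; LS_A = 12−7 = 5
Slack_A = LS_A − ES_A = 5 − 0 = 5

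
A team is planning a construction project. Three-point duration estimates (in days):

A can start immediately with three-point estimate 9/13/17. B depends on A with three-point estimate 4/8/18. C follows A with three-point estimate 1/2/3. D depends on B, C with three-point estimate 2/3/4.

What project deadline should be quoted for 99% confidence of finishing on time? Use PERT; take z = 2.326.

te_A = (9 + 4·13 + 17)/6 = 78/6 = 13; σ²_A = ((17−9)/6)² = 1.778
te_B = (4 + 4·8 + 18)/6 = 54/6 = 9; σ²_B = ((18−4)/6)² = 5.444
te_C = (1 + 4·2 + 3)/6 = 12/6 = 2; σ²_C = ((3−1)/6)² = 0.111
te_D = (2 + 4·3 + 4)/6 = 18/6 = 3; σ²_D = ((4−2)/6)² = 0.111

Forward pass:
ES_A = 0; EF_A = 13
ES_B = 13; EF_B = 13+9 = 22
ES_C = 13; EF_C = 13+2 = 15
ES_D = max(EF_B=22, EF_C=15) = 22; EF_D = 22+3 = 25
Expected project duration μ = 25 days. Critical path: A → B → D.

Variance along critical path = 1.778 + 5.444 + 0.111 = 7.333; σ = 2.708 days.
D = μ + z·σ = 25 + 2.326·2.708 = 31.3 days

31.3 days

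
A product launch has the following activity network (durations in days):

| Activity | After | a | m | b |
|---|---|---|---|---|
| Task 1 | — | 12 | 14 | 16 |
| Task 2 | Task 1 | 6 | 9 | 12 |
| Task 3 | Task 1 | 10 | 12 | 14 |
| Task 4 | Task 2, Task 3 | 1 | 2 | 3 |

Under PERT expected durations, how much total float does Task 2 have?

te_Task 1 = (12 + 4·14 + 16)/6 = 84/6 = 14
te_Task 2 = (6 + 4·9 + 12)/6 = 54/6 = 9
te_Task 3 = (10 + 4·12 + 14)/6 = 72/6 = 12
te_Task 4 = (1 + 4·2 + 3)/6 = 12/6 = 2

Forward pass:
ES_Task 1 = 0; EF_Task 1 = 14
ES_Task 2 = 14; EF_Task 2 = 14+9 = 23
ES_Task 3 = 14; EF_Task 3 = 14+12 = 26
ES_Task 4 = max(EF_Task 2=23, EF_Task 3=26) = 26; EF_Task 4 = 26+2 = 28
Expected project duration μ = 28 days. Critical path: Task 1 → Task 3 → Task 4.

Backward pass:
LF_Task 4 = 28; LS_Task 4 = 28−2 = 26
LF_Task 3 = LS_Task 4 = 26; LS_Task 3 = 26−12 = 14
LF_Task 2 = LS_Task 4 = 26; LS_Task 2 = 26−9 = 17
LF_Task 1 = min(LS_Task 2=17, LS_Task 3=14) = 14; LS_Task 1 = 14−14 = 0
Slack_Task 2 = LS_Task 2 − ES_Task 2 = 17 − 14 = 3

3 days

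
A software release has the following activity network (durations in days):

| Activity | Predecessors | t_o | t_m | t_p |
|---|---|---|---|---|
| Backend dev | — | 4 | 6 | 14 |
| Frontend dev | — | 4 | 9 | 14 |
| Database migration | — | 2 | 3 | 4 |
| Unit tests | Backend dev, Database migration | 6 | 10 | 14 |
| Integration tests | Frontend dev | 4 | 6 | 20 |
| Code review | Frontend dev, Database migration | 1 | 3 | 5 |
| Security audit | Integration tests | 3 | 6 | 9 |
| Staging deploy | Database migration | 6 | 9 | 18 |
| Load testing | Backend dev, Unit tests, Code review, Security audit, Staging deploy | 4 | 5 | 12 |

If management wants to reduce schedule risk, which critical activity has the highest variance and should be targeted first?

te_Backend dev = (4 + 4·6 + 14)/6 = 42/6 = 7; σ²_Backend dev = ((14−4)/6)² = 2.778
te_Frontend dev = (4 + 4·9 + 14)/6 = 54/6 = 9; σ²_Frontend dev = ((14−4)/6)² = 2.778
te_Database migration = (2 + 4·3 + 4)/6 = 18/6 = 3; σ²_Database migration = ((4−2)/6)² = 0.111
te_Unit tests = (6 + 4·10 + 14)/6 = 60/6 = 10; σ²_Unit tests = ((14−6)/6)² = 1.778
te_Integration tests = (4 + 4·6 + 20)/6 = 48/6 = 8; σ²_Integration tests = ((20−4)/6)² = 7.111
te_Code review = (1 + 4·3 + 5)/6 = 18/6 = 3; σ²_Code review = ((5−1)/6)² = 0.444
te_Security audit = (3 + 4·6 + 9)/6 = 36/6 = 6; σ²_Security audit = ((9−3)/6)² = 1.000
te_Staging deploy = (6 + 4·9 + 18)/6 = 60/6 = 10; σ²_Staging deploy = ((18−6)/6)² = 4.000
te_Load testing = (4 + 4·5 + 12)/6 = 36/6 = 6; σ²_Load testing = ((12−4)/6)² = 1.778

Forward pass:
ES_Backend dev = 0; EF_Backend dev = 7
ES_Frontend dev = 0; EF_Frontend dev = 9
ES_Database migration = 0; EF_Database migration = 3
ES_Unit tests = max(EF_Backend dev=7, EF_Database migration=3) = 7; EF_Unit tests = 7+10 = 17
ES_Integration tests = 9; EF_Integration tests = 9+8 = 17
ES_Code review = max(EF_Frontend dev=9, EF_Database migration=3) = 9; EF_Code review = 9+3 = 12
ES_Security audit = 17; EF_Security audit = 17+6 = 23
ES_Staging deploy = 3; EF_Staging deploy = 3+10 = 13
ES_Load testing = max(EF_Backend dev=7, EF_Unit tests=17, EF_Code review=12, EF_Security audit=23, EF_Staging deploy=13) = 23; EF_Load testing = 23+6 = 29
Expected project duration μ = 29 days. Critical path: Frontend dev → Integration tests → Security audit → Load testing.

Variances on critical path: σ²_Frontend dev=2.778, σ²_Integration tests=7.111, σ²_Security audit=1.000, σ²_Load testing=1.778.
Largest is σ²_Integration tests = 7.111.

Integration tests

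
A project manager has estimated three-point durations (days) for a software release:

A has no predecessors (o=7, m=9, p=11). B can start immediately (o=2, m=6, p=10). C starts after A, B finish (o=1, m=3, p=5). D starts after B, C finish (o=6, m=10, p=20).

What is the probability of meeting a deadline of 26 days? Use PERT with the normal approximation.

0.883

te_A = (7 + 4·9 + 11)/6 = 54/6 = 9; σ²_A = ((11−7)/6)² = 0.444
te_B = (2 + 4·6 + 10)/6 = 36/6 = 6; σ²_B = ((10−2)/6)² = 1.778
te_C = (1 + 4·3 + 5)/6 = 18/6 = 3; σ²_C = ((5−1)/6)² = 0.444
te_D = (6 + 4·10 + 20)/6 = 66/6 = 11; σ²_D = ((20−6)/6)² = 5.444

Forward pass:
ES_A = 0; EF_A = 9
ES_B = 0; EF_B = 6
ES_C = max(EF_A=9, EF_B=6) = 9; EF_C = 9+3 = 12
ES_D = max(EF_B=6, EF_C=12) = 12; EF_D = 12+11 = 23
Expected project duration μ = 23 days. Critical path: A → C → D.

Variance along critical path = 0.444 + 0.444 + 5.444 = 6.333; σ = √6.333 = 2.517 days.
Z = (26 − 23) / 2.517 = 1.192
P(T ≤ 26) = Φ(1.192) ≈ 0.883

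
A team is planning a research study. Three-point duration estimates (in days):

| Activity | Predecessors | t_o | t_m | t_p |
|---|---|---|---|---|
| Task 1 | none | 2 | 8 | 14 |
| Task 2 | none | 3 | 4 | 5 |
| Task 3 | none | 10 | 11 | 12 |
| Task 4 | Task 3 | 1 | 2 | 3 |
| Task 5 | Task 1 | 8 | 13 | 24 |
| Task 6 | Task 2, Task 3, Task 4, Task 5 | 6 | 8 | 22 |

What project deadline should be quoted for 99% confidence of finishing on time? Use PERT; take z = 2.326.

te_Task 1 = (2 + 4·8 + 14)/6 = 48/6 = 8; σ²_Task 1 = ((14−2)/6)² = 4.000
te_Task 2 = (3 + 4·4 + 5)/6 = 24/6 = 4; σ²_Task 2 = ((5−3)/6)² = 0.111
te_Task 3 = (10 + 4·11 + 12)/6 = 66/6 = 11; σ²_Task 3 = ((12−10)/6)² = 0.111
te_Task 4 = (1 + 4·2 + 3)/6 = 12/6 = 2; σ²_Task 4 = ((3−1)/6)² = 0.111
te_Task 5 = (8 + 4·13 + 24)/6 = 84/6 = 14; σ²_Task 5 = ((24−8)/6)² = 7.111
te_Task 6 = (6 + 4·8 + 22)/6 = 60/6 = 10; σ²_Task 6 = ((22−6)/6)² = 7.111

Forward pass:
ES_Task 1 = 0; EF_Task 1 = 8
ES_Task 2 = 0; EF_Task 2 = 4
ES_Task 3 = 0; EF_Task 3 = 11
ES_Task 4 = 11; EF_Task 4 = 11+2 = 13
ES_Task 5 = 8; EF_Task 5 = 8+14 = 22
ES_Task 6 = max(EF_Task 2=4, EF_Task 3=11, EF_Task 4=13, EF_Task 5=22) = 22; EF_Task 6 = 22+10 = 32
Expected project duration μ = 32 days. Critical path: Task 1 → Task 5 → Task 6.

Variance along critical path = 4.000 + 7.111 + 7.111 = 18.222; σ = 4.269 days.
D = μ + z·σ = 32 + 2.326·4.269 = 41.9 days

41.9 days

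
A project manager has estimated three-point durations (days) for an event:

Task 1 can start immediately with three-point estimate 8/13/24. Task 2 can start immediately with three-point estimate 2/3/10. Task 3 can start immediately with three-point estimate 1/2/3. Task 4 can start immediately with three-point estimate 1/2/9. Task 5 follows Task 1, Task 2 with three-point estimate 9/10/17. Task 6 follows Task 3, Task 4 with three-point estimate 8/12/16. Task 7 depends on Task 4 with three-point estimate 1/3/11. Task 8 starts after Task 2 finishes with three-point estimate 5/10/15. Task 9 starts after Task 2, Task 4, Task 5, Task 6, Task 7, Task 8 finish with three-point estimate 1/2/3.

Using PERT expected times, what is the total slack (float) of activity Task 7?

18 days

te_Task 1 = (8 + 4·13 + 24)/6 = 84/6 = 14
te_Task 2 = (2 + 4·3 + 10)/6 = 24/6 = 4
te_Task 3 = (1 + 4·2 + 3)/6 = 12/6 = 2
te_Task 4 = (1 + 4·2 + 9)/6 = 18/6 = 3
te_Task 5 = (9 + 4·10 + 17)/6 = 66/6 = 11
te_Task 6 = (8 + 4·12 + 16)/6 = 72/6 = 12
te_Task 7 = (1 + 4·3 + 11)/6 = 24/6 = 4
te_Task 8 = (5 + 4·10 + 15)/6 = 60/6 = 10
te_Task 9 = (1 + 4·2 + 3)/6 = 12/6 = 2

Forward pass:
ES_Task 1 = 0; EF_Task 1 = 14
ES_Task 2 = 0; EF_Task 2 = 4
ES_Task 3 = 0; EF_Task 3 = 2
ES_Task 4 = 0; EF_Task 4 = 3
ES_Task 5 = max(EF_Task 1=14, EF_Task 2=4) = 14; EF_Task 5 = 14+11 = 25
ES_Task 6 = max(EF_Task 3=2, EF_Task 4=3) = 3; EF_Task 6 = 3+12 = 15
ES_Task 7 = 3; EF_Task 7 = 3+4 = 7
ES_Task 8 = 4; EF_Task 8 = 4+10 = 14
ES_Task 9 = max(EF_Task 2=4, EF_Task 4=3, EF_Task 5=25, EF_Task 6=15, EF_Task 7=7, EF_Task 8=14) = 25; EF_Task 9 = 25+2 = 27
Expected project duration μ = 27 days. Critical path: Task 1 → Task 5 → Task 9.

Backward pass:
LF_Task 9 = 27; LS_Task 9 = 27−2 = 25
LF_Task 8 = LS_Task 9 = 25; LS_Task 8 = 25−10 = 15
LF_Task 7 = LS_Task 9 = 25; LS_Task 7 = 25−4 = 21
LF_Task 6 = LS_Task 9 = 25; LS_Task 6 = 25−12 = 13
LF_Task 5 = LS_Task 9 = 25; LS_Task 5 = 25−11 = 14
LF_Task 4 = min(LS_Task 6=13, LS_Task 7=21, LS_Task 9=25) = 13; LS_Task 4 = 13−3 = 10
LF_Task 3 = LS_Task 6 = 13; LS_Task 3 = 13−2 = 11
LF_Task 2 = min(LS_Task 5=14, LS_Task 8=15, LS_Task 9=25) = 14; LS_Task 2 = 14−4 = 10
LF_Task 1 = LS_Task 5 = 14; LS_Task 1 = 14−14 = 0
Slack_Task 7 = LS_Task 7 − ES_Task 7 = 21 − 3 = 18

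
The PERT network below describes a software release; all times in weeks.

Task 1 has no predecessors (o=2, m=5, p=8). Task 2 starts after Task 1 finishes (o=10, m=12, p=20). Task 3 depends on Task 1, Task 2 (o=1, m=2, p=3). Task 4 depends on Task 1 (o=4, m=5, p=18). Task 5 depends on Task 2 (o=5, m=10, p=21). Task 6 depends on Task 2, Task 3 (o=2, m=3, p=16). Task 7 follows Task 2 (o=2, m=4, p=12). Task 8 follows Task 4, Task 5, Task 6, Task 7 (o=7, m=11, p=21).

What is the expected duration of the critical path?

te_Task 1 = (2 + 4·5 + 8)/6 = 30/6 = 5
te_Task 2 = (10 + 4·12 + 20)/6 = 78/6 = 13
te_Task 3 = (1 + 4·2 + 3)/6 = 12/6 = 2
te_Task 4 = (4 + 4·5 + 18)/6 = 42/6 = 7
te_Task 5 = (5 + 4·10 + 21)/6 = 66/6 = 11
te_Task 6 = (2 + 4·3 + 16)/6 = 30/6 = 5
te_Task 7 = (2 + 4·4 + 12)/6 = 30/6 = 5
te_Task 8 = (7 + 4·11 + 21)/6 = 72/6 = 12

Forward pass:
ES_Task 1 = 0; EF_Task 1 = 5
ES_Task 2 = 5; EF_Task 2 = 5+13 = 18
ES_Task 3 = max(EF_Task 1=5, EF_Task 2=18) = 18; EF_Task 3 = 18+2 = 20
ES_Task 4 = 5; EF_Task 4 = 5+7 = 12
ES_Task 5 = 18; EF_Task 5 = 18+11 = 29
ES_Task 6 = max(EF_Task 2=18, EF_Task 3=20) = 20; EF_Task 6 = 20+5 = 25
ES_Task 7 = 18; EF_Task 7 = 18+5 = 23
ES_Task 8 = max(EF_Task 4=12, EF_Task 5=29, EF_Task 6=25, EF_Task 7=23) = 29; EF_Task 8 = 29+12 = 41
Expected project duration μ = 41 weeks. Critical path: Task 1 → Task 2 → Task 5 → Task 8.

41 weeks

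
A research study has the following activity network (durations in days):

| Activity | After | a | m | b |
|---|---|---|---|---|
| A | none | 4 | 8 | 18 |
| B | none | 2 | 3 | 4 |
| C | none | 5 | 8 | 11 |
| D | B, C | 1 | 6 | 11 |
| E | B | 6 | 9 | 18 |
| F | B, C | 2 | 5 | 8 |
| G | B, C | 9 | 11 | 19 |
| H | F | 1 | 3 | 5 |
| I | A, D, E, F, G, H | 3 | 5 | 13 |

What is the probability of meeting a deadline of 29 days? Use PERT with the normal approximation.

0.879

te_A = (4 + 4·8 + 18)/6 = 54/6 = 9; σ²_A = ((18−4)/6)² = 5.444
te_B = (2 + 4·3 + 4)/6 = 18/6 = 3; σ²_B = ((4−2)/6)² = 0.111
te_C = (5 + 4·8 + 11)/6 = 48/6 = 8; σ²_C = ((11−5)/6)² = 1.000
te_D = (1 + 4·6 + 11)/6 = 36/6 = 6; σ²_D = ((11−1)/6)² = 2.778
te_E = (6 + 4·9 + 18)/6 = 60/6 = 10; σ²_E = ((18−6)/6)² = 4.000
te_F = (2 + 4·5 + 8)/6 = 30/6 = 5; σ²_F = ((8−2)/6)² = 1.000
te_G = (9 + 4·11 + 19)/6 = 72/6 = 12; σ²_G = ((19−9)/6)² = 2.778
te_H = (1 + 4·3 + 5)/6 = 18/6 = 3; σ²_H = ((5−1)/6)² = 0.444
te_I = (3 + 4·5 + 13)/6 = 36/6 = 6; σ²_I = ((13−3)/6)² = 2.778

Forward pass:
ES_A = 0; EF_A = 9
ES_B = 0; EF_B = 3
ES_C = 0; EF_C = 8
ES_D = max(EF_B=3, EF_C=8) = 8; EF_D = 8+6 = 14
ES_E = 3; EF_E = 3+10 = 13
ES_F = max(EF_B=3, EF_C=8) = 8; EF_F = 8+5 = 13
ES_G = max(EF_B=3, EF_C=8) = 8; EF_G = 8+12 = 20
ES_H = 13; EF_H = 13+3 = 16
ES_I = max(EF_A=9, EF_D=14, EF_E=13, EF_F=13, EF_G=20, EF_H=16) = 20; EF_I = 20+6 = 26
Expected project duration μ = 26 days. Critical path: C → G → I.

Variance along critical path = 1.000 + 2.778 + 2.778 = 6.556; σ = √6.556 = 2.560 days.
Z = (29 − 26) / 2.560 = 1.172
P(T ≤ 29) = Φ(1.172) ≈ 0.879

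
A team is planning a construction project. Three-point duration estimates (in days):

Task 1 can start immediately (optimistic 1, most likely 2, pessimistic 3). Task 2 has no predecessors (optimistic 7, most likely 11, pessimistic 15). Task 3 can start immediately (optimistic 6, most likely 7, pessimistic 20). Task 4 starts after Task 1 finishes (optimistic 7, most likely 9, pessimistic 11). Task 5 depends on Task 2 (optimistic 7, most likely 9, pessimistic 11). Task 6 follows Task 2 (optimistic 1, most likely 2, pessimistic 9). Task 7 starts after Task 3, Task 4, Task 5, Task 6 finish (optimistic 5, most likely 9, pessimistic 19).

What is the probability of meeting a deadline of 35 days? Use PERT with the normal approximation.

0.965

te_Task 1 = (1 + 4·2 + 3)/6 = 12/6 = 2; σ²_Task 1 = ((3−1)/6)² = 0.111
te_Task 2 = (7 + 4·11 + 15)/6 = 66/6 = 11; σ²_Task 2 = ((15−7)/6)² = 1.778
te_Task 3 = (6 + 4·7 + 20)/6 = 54/6 = 9; σ²_Task 3 = ((20−6)/6)² = 5.444
te_Task 4 = (7 + 4·9 + 11)/6 = 54/6 = 9; σ²_Task 4 = ((11−7)/6)² = 0.444
te_Task 5 = (7 + 4·9 + 11)/6 = 54/6 = 9; σ²_Task 5 = ((11−7)/6)² = 0.444
te_Task 6 = (1 + 4·2 + 9)/6 = 18/6 = 3; σ²_Task 6 = ((9−1)/6)² = 1.778
te_Task 7 = (5 + 4·9 + 19)/6 = 60/6 = 10; σ²_Task 7 = ((19−5)/6)² = 5.444

Forward pass:
ES_Task 1 = 0; EF_Task 1 = 2
ES_Task 2 = 0; EF_Task 2 = 11
ES_Task 3 = 0; EF_Task 3 = 9
ES_Task 4 = 2; EF_Task 4 = 2+9 = 11
ES_Task 5 = 11; EF_Task 5 = 11+9 = 20
ES_Task 6 = 11; EF_Task 6 = 11+3 = 14
ES_Task 7 = max(EF_Task 3=9, EF_Task 4=11, EF_Task 5=20, EF_Task 6=14) = 20; EF_Task 7 = 20+10 = 30
Expected project duration μ = 30 days. Critical path: Task 2 → Task 5 → Task 7.

Variance along critical path = 1.778 + 0.444 + 5.444 = 7.667; σ = √7.667 = 2.769 days.
Z = (35 − 30) / 2.769 = 1.806
P(T ≤ 35) = Φ(1.806) ≈ 0.965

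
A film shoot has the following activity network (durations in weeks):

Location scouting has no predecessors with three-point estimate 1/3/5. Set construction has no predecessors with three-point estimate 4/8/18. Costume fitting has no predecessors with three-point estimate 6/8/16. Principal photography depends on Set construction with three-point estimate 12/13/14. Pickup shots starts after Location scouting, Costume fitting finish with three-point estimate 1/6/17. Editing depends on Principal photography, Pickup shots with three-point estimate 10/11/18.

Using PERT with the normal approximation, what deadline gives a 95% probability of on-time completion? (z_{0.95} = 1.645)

te_Location scouting = (1 + 4·3 + 5)/6 = 18/6 = 3; σ²_Location scouting = ((5−1)/6)² = 0.444
te_Set construction = (4 + 4·8 + 18)/6 = 54/6 = 9; σ²_Set construction = ((18−4)/6)² = 5.444
te_Costume fitting = (6 + 4·8 + 16)/6 = 54/6 = 9; σ²_Costume fitting = ((16−6)/6)² = 2.778
te_Principal photography = (12 + 4·13 + 14)/6 = 78/6 = 13; σ²_Principal photography = ((14−12)/6)² = 0.111
te_Pickup shots = (1 + 4·6 + 17)/6 = 42/6 = 7; σ²_Pickup shots = ((17−1)/6)² = 7.111
te_Editing = (10 + 4·11 + 18)/6 = 72/6 = 12; σ²_Editing = ((18−10)/6)² = 1.778

Forward pass:
ES_Location scouting = 0; EF_Location scouting = 3
ES_Set construction = 0; EF_Set construction = 9
ES_Costume fitting = 0; EF_Costume fitting = 9
ES_Principal photography = 9; EF_Principal photography = 9+13 = 22
ES_Pickup shots = max(EF_Location scouting=3, EF_Costume fitting=9) = 9; EF_Pickup shots = 9+7 = 16
ES_Editing = max(EF_Principal photography=22, EF_Pickup shots=16) = 22; EF_Editing = 22+12 = 34
Expected project duration μ = 34 weeks. Critical path: Set construction → Principal photography → Editing.

Variance along critical path = 5.444 + 0.111 + 1.778 = 7.333; σ = 2.708 weeks.
D = μ + z·σ = 34 + 1.645·2.708 = 38.5 weeks

38.5 weeks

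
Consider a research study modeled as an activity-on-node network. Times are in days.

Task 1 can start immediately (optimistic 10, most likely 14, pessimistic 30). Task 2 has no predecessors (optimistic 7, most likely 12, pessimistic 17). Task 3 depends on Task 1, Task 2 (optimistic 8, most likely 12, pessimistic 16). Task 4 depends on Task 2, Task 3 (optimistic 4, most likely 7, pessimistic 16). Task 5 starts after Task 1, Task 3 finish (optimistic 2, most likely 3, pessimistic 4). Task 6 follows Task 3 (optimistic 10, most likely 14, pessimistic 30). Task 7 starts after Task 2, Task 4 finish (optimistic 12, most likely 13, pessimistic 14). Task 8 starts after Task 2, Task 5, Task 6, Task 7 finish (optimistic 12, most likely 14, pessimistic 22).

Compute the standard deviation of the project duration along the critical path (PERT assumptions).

te_Task 1 = (10 + 4·14 + 30)/6 = 96/6 = 16; σ²_Task 1 = ((30−10)/6)² = 11.111
te_Task 2 = (7 + 4·12 + 17)/6 = 72/6 = 12; σ²_Task 2 = ((17−7)/6)² = 2.778
te_Task 3 = (8 + 4·12 + 16)/6 = 72/6 = 12; σ²_Task 3 = ((16−8)/6)² = 1.778
te_Task 4 = (4 + 4·7 + 16)/6 = 48/6 = 8; σ²_Task 4 = ((16−4)/6)² = 4.000
te_Task 5 = (2 + 4·3 + 4)/6 = 18/6 = 3; σ²_Task 5 = ((4−2)/6)² = 0.111
te_Task 6 = (10 + 4·14 + 30)/6 = 96/6 = 16; σ²_Task 6 = ((30−10)/6)² = 11.111
te_Task 7 = (12 + 4·13 + 14)/6 = 78/6 = 13; σ²_Task 7 = ((14−12)/6)² = 0.111
te_Task 8 = (12 + 4·14 + 22)/6 = 90/6 = 15; σ²_Task 8 = ((22−12)/6)² = 2.778

Forward pass:
ES_Task 1 = 0; EF_Task 1 = 16
ES_Task 2 = 0; EF_Task 2 = 12
ES_Task 3 = max(EF_Task 1=16, EF_Task 2=12) = 16; EF_Task 3 = 16+12 = 28
ES_Task 4 = max(EF_Task 2=12, EF_Task 3=28) = 28; EF_Task 4 = 28+8 = 36
ES_Task 5 = max(EF_Task 1=16, EF_Task 3=28) = 28; EF_Task 5 = 28+3 = 31
ES_Task 6 = 28; EF_Task 6 = 28+16 = 44
ES_Task 7 = max(EF_Task 2=12, EF_Task 4=36) = 36; EF_Task 7 = 36+13 = 49
ES_Task 8 = max(EF_Task 2=12, EF_Task 5=31, EF_Task 6=44, EF_Task 7=49) = 49; EF_Task 8 = 49+15 = 64
Expected project duration μ = 64 days. Critical path: Task 1 → Task 3 → Task 4 → Task 7 → Task 8.

Variance along critical path = 11.111 + 1.778 + 4.000 + 0.111 + 2.778 = 19.778
σ = √19.778 = 4.447 days

4.45 days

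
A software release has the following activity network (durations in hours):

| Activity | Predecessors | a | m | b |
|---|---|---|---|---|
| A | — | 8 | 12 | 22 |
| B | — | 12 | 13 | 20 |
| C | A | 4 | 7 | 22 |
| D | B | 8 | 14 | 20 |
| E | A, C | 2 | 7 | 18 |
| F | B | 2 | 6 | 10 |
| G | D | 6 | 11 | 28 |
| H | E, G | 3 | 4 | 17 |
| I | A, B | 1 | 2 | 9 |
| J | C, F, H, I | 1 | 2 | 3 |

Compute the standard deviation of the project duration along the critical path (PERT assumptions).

4.98 hours

te_A = (8 + 4·12 + 22)/6 = 78/6 = 13; σ²_A = ((22−8)/6)² = 5.444
te_B = (12 + 4·13 + 20)/6 = 84/6 = 14; σ²_B = ((20−12)/6)² = 1.778
te_C = (4 + 4·7 + 22)/6 = 54/6 = 9; σ²_C = ((22−4)/6)² = 9.000
te_D = (8 + 4·14 + 20)/6 = 84/6 = 14; σ²_D = ((20−8)/6)² = 4.000
te_E = (2 + 4·7 + 18)/6 = 48/6 = 8; σ²_E = ((18−2)/6)² = 7.111
te_F = (2 + 4·6 + 10)/6 = 36/6 = 6; σ²_F = ((10−2)/6)² = 1.778
te_G = (6 + 4·11 + 28)/6 = 78/6 = 13; σ²_G = ((28−6)/6)² = 13.444
te_H = (3 + 4·4 + 17)/6 = 36/6 = 6; σ²_H = ((17−3)/6)² = 5.444
te_I = (1 + 4·2 + 9)/6 = 18/6 = 3; σ²_I = ((9−1)/6)² = 1.778
te_J = (1 + 4·2 + 3)/6 = 12/6 = 2; σ²_J = ((3−1)/6)² = 0.111

Forward pass:
ES_A = 0; EF_A = 13
ES_B = 0; EF_B = 14
ES_C = 13; EF_C = 13+9 = 22
ES_D = 14; EF_D = 14+14 = 28
ES_E = max(EF_A=13, EF_C=22) = 22; EF_E = 22+8 = 30
ES_F = 14; EF_F = 14+6 = 20
ES_G = 28; EF_G = 28+13 = 41
ES_H = max(EF_E=30, EF_G=41) = 41; EF_H = 41+6 = 47
ES_I = max(EF_A=13, EF_B=14) = 14; EF_I = 14+3 = 17
ES_J = max(EF_C=22, EF_F=20, EF_H=47, EF_I=17) = 47; EF_J = 47+2 = 49
Expected project duration μ = 49 hours. Critical path: B → D → G → H → J.

Variance along critical path = 1.778 + 4.000 + 13.444 + 5.444 + 0.111 = 24.778
σ = √24.778 = 4.978 hours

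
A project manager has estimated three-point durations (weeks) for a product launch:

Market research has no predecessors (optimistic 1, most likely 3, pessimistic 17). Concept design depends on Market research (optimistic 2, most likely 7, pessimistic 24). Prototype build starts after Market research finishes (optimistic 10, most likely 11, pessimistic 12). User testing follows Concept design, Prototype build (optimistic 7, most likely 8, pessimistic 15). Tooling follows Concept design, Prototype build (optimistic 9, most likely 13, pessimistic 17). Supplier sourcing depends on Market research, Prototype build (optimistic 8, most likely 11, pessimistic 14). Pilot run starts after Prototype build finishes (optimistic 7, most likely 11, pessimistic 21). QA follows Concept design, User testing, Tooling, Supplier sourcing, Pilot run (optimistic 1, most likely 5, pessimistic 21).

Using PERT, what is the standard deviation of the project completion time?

te_Market research = (1 + 4·3 + 17)/6 = 30/6 = 5; σ²_Market research = ((17−1)/6)² = 7.111
te_Concept design = (2 + 4·7 + 24)/6 = 54/6 = 9; σ²_Concept design = ((24−2)/6)² = 13.444
te_Prototype build = (10 + 4·11 + 12)/6 = 66/6 = 11; σ²_Prototype build = ((12−10)/6)² = 0.111
te_User testing = (7 + 4·8 + 15)/6 = 54/6 = 9; σ²_User testing = ((15−7)/6)² = 1.778
te_Tooling = (9 + 4·13 + 17)/6 = 78/6 = 13; σ²_Tooling = ((17−9)/6)² = 1.778
te_Supplier sourcing = (8 + 4·11 + 14)/6 = 66/6 = 11; σ²_Supplier sourcing = ((14−8)/6)² = 1.000
te_Pilot run = (7 + 4·11 + 21)/6 = 72/6 = 12; σ²_Pilot run = ((21−7)/6)² = 5.444
te_QA = (1 + 4·5 + 21)/6 = 42/6 = 7; σ²_QA = ((21−1)/6)² = 11.111

Forward pass:
ES_Market research = 0; EF_Market research = 5
ES_Concept design = 5; EF_Concept design = 5+9 = 14
ES_Prototype build = 5; EF_Prototype build = 5+11 = 16
ES_User testing = max(EF_Concept design=14, EF_Prototype build=16) = 16; EF_User testing = 16+9 = 25
ES_Tooling = max(EF_Concept design=14, EF_Prototype build=16) = 16; EF_Tooling = 16+13 = 29
ES_Supplier sourcing = max(EF_Market research=5, EF_Prototype build=16) = 16; EF_Supplier sourcing = 16+11 = 27
ES_Pilot run = 16; EF_Pilot run = 16+12 = 28
ES_QA = max(EF_Concept design=14, EF_User testing=25, EF_Tooling=29, EF_Supplier sourcing=27, EF_Pilot run=28) = 29; EF_QA = 29+7 = 36
Expected project duration μ = 36 weeks. Critical path: Market research → Prototype build → Tooling → QA.

Variance along critical path = 7.111 + 0.111 + 1.778 + 11.111 = 20.111
σ = √20.111 = 4.485 weeks

4.48 weeks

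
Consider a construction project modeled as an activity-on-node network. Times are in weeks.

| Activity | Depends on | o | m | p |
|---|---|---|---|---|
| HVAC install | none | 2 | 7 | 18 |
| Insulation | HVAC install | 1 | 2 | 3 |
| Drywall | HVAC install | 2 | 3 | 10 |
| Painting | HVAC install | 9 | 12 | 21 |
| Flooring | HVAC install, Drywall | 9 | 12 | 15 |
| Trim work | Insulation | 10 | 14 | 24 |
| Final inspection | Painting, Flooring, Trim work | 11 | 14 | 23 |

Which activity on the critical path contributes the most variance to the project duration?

te_HVAC install = (2 + 4·7 + 18)/6 = 48/6 = 8; σ²_HVAC install = ((18−2)/6)² = 7.111
te_Insulation = (1 + 4·2 + 3)/6 = 12/6 = 2; σ²_Insulation = ((3−1)/6)² = 0.111
te_Drywall = (2 + 4·3 + 10)/6 = 24/6 = 4; σ²_Drywall = ((10−2)/6)² = 1.778
te_Painting = (9 + 4·12 + 21)/6 = 78/6 = 13; σ²_Painting = ((21−9)/6)² = 4.000
te_Flooring = (9 + 4·12 + 15)/6 = 72/6 = 12; σ²_Flooring = ((15−9)/6)² = 1.000
te_Trim work = (10 + 4·14 + 24)/6 = 90/6 = 15; σ²_Trim work = ((24−10)/6)² = 5.444
te_Final inspection = (11 + 4·14 + 23)/6 = 90/6 = 15; σ²_Final inspection = ((23−11)/6)² = 4.000

Forward pass:
ES_HVAC install = 0; EF_HVAC install = 8
ES_Insulation = 8; EF_Insulation = 8+2 = 10
ES_Drywall = 8; EF_Drywall = 8+4 = 12
ES_Painting = 8; EF_Painting = 8+13 = 21
ES_Flooring = max(EF_HVAC install=8, EF_Drywall=12) = 12; EF_Flooring = 12+12 = 24
ES_Trim work = 10; EF_Trim work = 10+15 = 25
ES_Final inspection = max(EF_Painting=21, EF_Flooring=24, EF_Trim work=25) = 25; EF_Final inspection = 25+15 = 40
Expected project duration μ = 40 weeks. Critical path: HVAC install → Insulation → Trim work → Final inspection.

Variances on critical path: σ²_HVAC install=7.111, σ²_Insulation=0.111, σ²_Trim work=5.444, σ²_Final inspection=4.000.
Largest is σ²_HVAC install = 7.111.

HVAC install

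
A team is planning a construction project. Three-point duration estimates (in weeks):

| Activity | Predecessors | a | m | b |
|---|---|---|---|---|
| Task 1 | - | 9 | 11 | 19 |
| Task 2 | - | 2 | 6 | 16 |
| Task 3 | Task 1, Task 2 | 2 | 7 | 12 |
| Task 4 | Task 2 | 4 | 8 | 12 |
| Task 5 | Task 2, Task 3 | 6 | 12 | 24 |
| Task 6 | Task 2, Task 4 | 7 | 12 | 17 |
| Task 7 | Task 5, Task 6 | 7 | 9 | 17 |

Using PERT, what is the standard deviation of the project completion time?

4.16 weeks

te_Task 1 = (9 + 4·11 + 19)/6 = 72/6 = 12; σ²_Task 1 = ((19−9)/6)² = 2.778
te_Task 2 = (2 + 4·6 + 16)/6 = 42/6 = 7; σ²_Task 2 = ((16−2)/6)² = 5.444
te_Task 3 = (2 + 4·7 + 12)/6 = 42/6 = 7; σ²_Task 3 = ((12−2)/6)² = 2.778
te_Task 4 = (4 + 4·8 + 12)/6 = 48/6 = 8; σ²_Task 4 = ((12−4)/6)² = 1.778
te_Task 5 = (6 + 4·12 + 24)/6 = 78/6 = 13; σ²_Task 5 = ((24−6)/6)² = 9.000
te_Task 6 = (7 + 4·12 + 17)/6 = 72/6 = 12; σ²_Task 6 = ((17−7)/6)² = 2.778
te_Task 7 = (7 + 4·9 + 17)/6 = 60/6 = 10; σ²_Task 7 = ((17−7)/6)² = 2.778

Forward pass:
ES_Task 1 = 0; EF_Task 1 = 12
ES_Task 2 = 0; EF_Task 2 = 7
ES_Task 3 = max(EF_Task 1=12, EF_Task 2=7) = 12; EF_Task 3 = 12+7 = 19
ES_Task 4 = 7; EF_Task 4 = 7+8 = 15
ES_Task 5 = max(EF_Task 2=7, EF_Task 3=19) = 19; EF_Task 5 = 19+13 = 32
ES_Task 6 = max(EF_Task 2=7, EF_Task 4=15) = 15; EF_Task 6 = 15+12 = 27
ES_Task 7 = max(EF_Task 5=32, EF_Task 6=27) = 32; EF_Task 7 = 32+10 = 42
Expected project duration μ = 42 weeks. Critical path: Task 1 → Task 3 → Task 5 → Task 7.

Variance along critical path = 2.778 + 2.778 + 9.000 + 2.778 = 17.333
σ = √17.333 = 4.163 weeks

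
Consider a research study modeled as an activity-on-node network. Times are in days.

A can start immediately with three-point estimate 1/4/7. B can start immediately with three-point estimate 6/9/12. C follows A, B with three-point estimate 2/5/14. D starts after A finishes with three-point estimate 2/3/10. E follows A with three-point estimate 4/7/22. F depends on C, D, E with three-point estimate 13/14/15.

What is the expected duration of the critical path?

29 days

te_A = (1 + 4·4 + 7)/6 = 24/6 = 4
te_B = (6 + 4·9 + 12)/6 = 54/6 = 9
te_C = (2 + 4·5 + 14)/6 = 36/6 = 6
te_D = (2 + 4·3 + 10)/6 = 24/6 = 4
te_E = (4 + 4·7 + 22)/6 = 54/6 = 9
te_F = (13 + 4·14 + 15)/6 = 84/6 = 14

Forward pass:
ES_A = 0; EF_A = 4
ES_B = 0; EF_B = 9
ES_C = max(EF_A=4, EF_B=9) = 9; EF_C = 9+6 = 15
ES_D = 4; EF_D = 4+4 = 8
ES_E = 4; EF_E = 4+9 = 13
ES_F = max(EF_C=15, EF_D=8, EF_E=13) = 15; EF_F = 15+14 = 29
Expected project duration μ = 29 days. Critical path: B → C → F.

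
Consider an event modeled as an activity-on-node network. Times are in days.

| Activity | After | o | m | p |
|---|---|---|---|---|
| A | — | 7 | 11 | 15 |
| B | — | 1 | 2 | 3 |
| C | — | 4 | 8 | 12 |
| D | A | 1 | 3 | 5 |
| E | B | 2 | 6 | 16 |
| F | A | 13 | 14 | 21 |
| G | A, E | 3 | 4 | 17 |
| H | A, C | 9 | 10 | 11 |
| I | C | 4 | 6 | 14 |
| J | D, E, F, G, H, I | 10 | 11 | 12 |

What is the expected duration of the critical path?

37 days

te_A = (7 + 4·11 + 15)/6 = 66/6 = 11
te_B = (1 + 4·2 + 3)/6 = 12/6 = 2
te_C = (4 + 4·8 + 12)/6 = 48/6 = 8
te_D = (1 + 4·3 + 5)/6 = 18/6 = 3
te_E = (2 + 4·6 + 16)/6 = 42/6 = 7
te_F = (13 + 4·14 + 21)/6 = 90/6 = 15
te_G = (3 + 4·4 + 17)/6 = 36/6 = 6
te_H = (9 + 4·10 + 11)/6 = 60/6 = 10
te_I = (4 + 4·6 + 14)/6 = 42/6 = 7
te_J = (10 + 4·11 + 12)/6 = 66/6 = 11

Forward pass:
ES_A = 0; EF_A = 11
ES_B = 0; EF_B = 2
ES_C = 0; EF_C = 8
ES_D = 11; EF_D = 11+3 = 14
ES_E = 2; EF_E = 2+7 = 9
ES_F = 11; EF_F = 11+15 = 26
ES_G = max(EF_A=11, EF_E=9) = 11; EF_G = 11+6 = 17
ES_H = max(EF_A=11, EF_C=8) = 11; EF_H = 11+10 = 21
ES_I = 8; EF_I = 8+7 = 15
ES_J = max(EF_D=14, EF_E=9, EF_F=26, EF_G=17, EF_H=21, EF_I=15) = 26; EF_J = 26+11 = 37
Expected project duration μ = 37 days. Critical path: A → F → J.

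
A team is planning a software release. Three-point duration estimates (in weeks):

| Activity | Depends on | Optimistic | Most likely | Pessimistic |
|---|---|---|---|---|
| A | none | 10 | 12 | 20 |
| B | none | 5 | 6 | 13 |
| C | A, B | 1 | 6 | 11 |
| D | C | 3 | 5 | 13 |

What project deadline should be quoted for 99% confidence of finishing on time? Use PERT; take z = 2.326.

31.7 weeks

te_A = (10 + 4·12 + 20)/6 = 78/6 = 13; σ²_A = ((20−10)/6)² = 2.778
te_B = (5 + 4·6 + 13)/6 = 42/6 = 7; σ²_B = ((13−5)/6)² = 1.778
te_C = (1 + 4·6 + 11)/6 = 36/6 = 6; σ²_C = ((11−1)/6)² = 2.778
te_D = (3 + 4·5 + 13)/6 = 36/6 = 6; σ²_D = ((13−3)/6)² = 2.778

Forward pass:
ES_A = 0; EF_A = 13
ES_B = 0; EF_B = 7
ES_C = max(EF_A=13, EF_B=7) = 13; EF_C = 13+6 = 19
ES_D = 19; EF_D = 19+6 = 25
Expected project duration μ = 25 weeks. Critical path: A → C → D.

Variance along critical path = 2.778 + 2.778 + 2.778 = 8.333; σ = 2.887 weeks.
D = μ + z·σ = 25 + 2.326·2.887 = 31.7 weeks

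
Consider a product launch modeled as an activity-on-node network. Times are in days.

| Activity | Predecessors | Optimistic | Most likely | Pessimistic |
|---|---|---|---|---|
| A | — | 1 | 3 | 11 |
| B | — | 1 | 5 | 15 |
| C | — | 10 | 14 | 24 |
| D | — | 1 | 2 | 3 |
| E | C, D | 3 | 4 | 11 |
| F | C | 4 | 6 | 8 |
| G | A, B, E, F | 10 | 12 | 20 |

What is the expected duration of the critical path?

te_A = (1 + 4·3 + 11)/6 = 24/6 = 4
te_B = (1 + 4·5 + 15)/6 = 36/6 = 6
te_C = (10 + 4·14 + 24)/6 = 90/6 = 15
te_D = (1 + 4·2 + 3)/6 = 12/6 = 2
te_E = (3 + 4·4 + 11)/6 = 30/6 = 5
te_F = (4 + 4·6 + 8)/6 = 36/6 = 6
te_G = (10 + 4·12 + 20)/6 = 78/6 = 13

Forward pass:
ES_A = 0; EF_A = 4
ES_B = 0; EF_B = 6
ES_C = 0; EF_C = 15
ES_D = 0; EF_D = 2
ES_E = max(EF_C=15, EF_D=2) = 15; EF_E = 15+5 = 20
ES_F = 15; EF_F = 15+6 = 21
ES_G = max(EF_A=4, EF_B=6, EF_E=20, EF_F=21) = 21; EF_G = 21+13 = 34
Expected project duration μ = 34 days. Critical path: C → F → G.

34 days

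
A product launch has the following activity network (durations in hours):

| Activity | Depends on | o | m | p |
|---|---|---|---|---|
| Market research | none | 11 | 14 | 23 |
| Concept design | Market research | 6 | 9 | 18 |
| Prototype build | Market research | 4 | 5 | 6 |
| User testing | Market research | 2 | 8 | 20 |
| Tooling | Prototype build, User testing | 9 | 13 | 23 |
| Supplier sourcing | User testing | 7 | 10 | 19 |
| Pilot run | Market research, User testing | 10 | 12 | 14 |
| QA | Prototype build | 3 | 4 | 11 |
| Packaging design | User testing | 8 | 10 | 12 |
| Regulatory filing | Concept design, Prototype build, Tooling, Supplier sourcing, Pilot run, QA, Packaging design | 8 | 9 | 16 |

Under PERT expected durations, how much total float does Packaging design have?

te_Market research = (11 + 4·14 + 23)/6 = 90/6 = 15
te_Concept design = (6 + 4·9 + 18)/6 = 60/6 = 10
te_Prototype build = (4 + 4·5 + 6)/6 = 30/6 = 5
te_User testing = (2 + 4·8 + 20)/6 = 54/6 = 9
te_Tooling = (9 + 4·13 + 23)/6 = 84/6 = 14
te_Supplier sourcing = (7 + 4·10 + 19)/6 = 66/6 = 11
te_Pilot run = (10 + 4·12 + 14)/6 = 72/6 = 12
te_QA = (3 + 4·4 + 11)/6 = 30/6 = 5
te_Packaging design = (8 + 4·10 + 12)/6 = 60/6 = 10
te_Regulatory filing = (8 + 4·9 + 16)/6 = 60/6 = 10

Forward pass:
ES_Market research = 0; EF_Market research = 15
ES_Concept design = 15; EF_Concept design = 15+10 = 25
ES_Prototype build = 15; EF_Prototype build = 15+5 = 20
ES_User testing = 15; EF_User testing = 15+9 = 24
ES_Tooling = max(EF_Prototype build=20, EF_User testing=24) = 24; EF_Tooling = 24+14 = 38
ES_Supplier sourcing = 24; EF_Supplier sourcing = 24+11 = 35
ES_Pilot run = max(EF_Market research=15, EF_User testing=24) = 24; EF_Pilot run = 24+12 = 36
ES_QA = 20; EF_QA = 20+5 = 25
ES_Packaging design = 24; EF_Packaging design = 24+10 = 34
ES_Regulatory filing = max(EF_Concept design=25, EF_Prototype build=20, EF_Tooling=38, EF_Supplier sourcing=35, EF_Pilot run=36, EF_QA=25, EF_Packaging design=34) = 38; EF_Regulatory filing = 38+10 = 48
Expected project duration μ = 48 hours. Critical path: Market research → User testing → Tooling → Regulatory filing.

Backward pass:
LF_Regulatory filing = 48; LS_Regulatory filing = 48−10 = 38
LF_Packaging design = LS_Regulatory filing = 38; LS_Packaging design = 38−10 = 28
LF_QA = LS_Regulatory filing = 38; LS_QA = 38−5 = 33
LF_Pilot run = LS_Regulatory filing = 38; LS_Pilot run = 38−12 = 26
LF_Supplier sourcing = LS_Regulatory filing = 38; LS_Supplier sourcing = 38−11 = 27
LF_Tooling = LS_Regulatory filing = 38; LS_Tooling = 38−14 = 24
LF_User testing = min(LS_Tooling=24, LS_Supplier sourcing=27, LS_Pilot run=26, LS_Packaging design=28) = 24; LS_User testing = 24−9 = 15
LF_Prototype build = min(LS_Tooling=24, LS_QA=33, LS_Regulatory filing=38) = 24; LS_Prototype build = 24−5 = 19
LF_Concept design = LS_Regulatory filing = 38; LS_Concept design = 38−10 = 28
LF_Market research = min(LS_Concept design=28, LS_Prototype build=19, LS_User testing=15, LS_Pilot run=26) = 15; LS_Market research = 15−15 = 0
Slack_Packaging design = LS_Packaging design − ES_Packaging design = 28 − 24 = 4

4 hours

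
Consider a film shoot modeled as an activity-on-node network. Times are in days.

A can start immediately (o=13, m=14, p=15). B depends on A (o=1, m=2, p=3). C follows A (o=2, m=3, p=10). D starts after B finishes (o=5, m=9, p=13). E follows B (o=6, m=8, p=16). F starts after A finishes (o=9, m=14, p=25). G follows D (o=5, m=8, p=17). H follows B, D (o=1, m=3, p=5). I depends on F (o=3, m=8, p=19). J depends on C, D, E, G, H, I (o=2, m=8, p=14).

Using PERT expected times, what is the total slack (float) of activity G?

4 days

te_A = (13 + 4·14 + 15)/6 = 84/6 = 14
te_B = (1 + 4·2 + 3)/6 = 12/6 = 2
te_C = (2 + 4·3 + 10)/6 = 24/6 = 4
te_D = (5 + 4·9 + 13)/6 = 54/6 = 9
te_E = (6 + 4·8 + 16)/6 = 54/6 = 9
te_F = (9 + 4·14 + 25)/6 = 90/6 = 15
te_G = (5 + 4·8 + 17)/6 = 54/6 = 9
te_H = (1 + 4·3 + 5)/6 = 18/6 = 3
te_I = (3 + 4·8 + 19)/6 = 54/6 = 9
te_J = (2 + 4·8 + 14)/6 = 48/6 = 8

Forward pass:
ES_A = 0; EF_A = 14
ES_B = 14; EF_B = 14+2 = 16
ES_C = 14; EF_C = 14+4 = 18
ES_D = 16; EF_D = 16+9 = 25
ES_E = 16; EF_E = 16+9 = 25
ES_F = 14; EF_F = 14+15 = 29
ES_G = 25; EF_G = 25+9 = 34
ES_H = max(EF_B=16, EF_D=25) = 25; EF_H = 25+3 = 28
ES_I = 29; EF_I = 29+9 = 38
ES_J = max(EF_C=18, EF_D=25, EF_E=25, EF_G=34, EF_H=28, EF_I=38) = 38; EF_J = 38+8 = 46
Expected project duration μ = 46 days. Critical path: A → F → I → J.

Backward pass:
LF_J = 46; LS_J = 46−8 = 38
LF_I = LS_J = 38; LS_I = 38−9 = 29
LF_H = LS_J = 38; LS_H = 38−3 = 35
LF_G = LS_J = 38; LS_G = 38−9 = 29
LF_F = LS_I = 29; LS_F = 29−15 = 14
LF_E = LS_J = 38; LS_E = 38−9 = 29
LF_D = min(LS_G=29, LS_H=35, LS_J=38) = 29; LS_D = 29−9 = 20
LF_C = LS_J = 38; LS_C = 38−4 = 34
LF_B = min(LS_D=20, LS_E=29, LS_H=35) = 20; LS_B = 20−2 = 18
LF_A = min(LS_B=18, LS_C=34, LS_F=14) = 14; LS_A = 14−14 = 0
Slack_G = LS_G − ES_G = 29 − 25 = 4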